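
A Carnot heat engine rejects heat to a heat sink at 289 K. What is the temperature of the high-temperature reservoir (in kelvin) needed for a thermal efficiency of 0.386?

T_H ≈ 470.7 K

From η = 1 − T_C/T_H, solving for T_H gives T_H = T_C/(1 − η) = 289.00/(1 − 0.386) = 470.7 K.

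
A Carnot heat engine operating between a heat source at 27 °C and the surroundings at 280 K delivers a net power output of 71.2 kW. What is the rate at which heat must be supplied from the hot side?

T_H = 27 °C → 27 + 273.15 = 300.15 K.
The Carnot efficiency is η = 1 − T_C/T_H = 1 − 280.00/300.15 = 0.0671.
Q_H = W/η = 71.2/0.0671 = 1060 kW.

Q̇_H ≈ 1060 kW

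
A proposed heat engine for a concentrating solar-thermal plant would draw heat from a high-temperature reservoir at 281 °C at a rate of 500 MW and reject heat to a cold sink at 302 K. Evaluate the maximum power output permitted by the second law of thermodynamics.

T_H = 281 °C → 281 + 273.15 = 554.15 K.
By the Carnot theorem, η_max = 1 − T_C/T_H = 1 − 302.00/554.15 = 0.4550.
W_max = η_max · Q_H = 0.4550 × 500 = 228 MW.

Ẇ_max ≈ 228 MW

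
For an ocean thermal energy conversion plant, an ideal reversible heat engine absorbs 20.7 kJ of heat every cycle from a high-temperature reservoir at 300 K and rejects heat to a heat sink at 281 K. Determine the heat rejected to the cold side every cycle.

Q_C ≈ 19.4 kJ

Since the cycle is reversible, η = 1 − T_C/T_H = 1 − 281.00/300.00 = 0.0633.
For a reversible cycle Q_C/Q_H = T_C/T_H, so Q_C = 20.7 × 281.00/300.00 = 19.4 kJ.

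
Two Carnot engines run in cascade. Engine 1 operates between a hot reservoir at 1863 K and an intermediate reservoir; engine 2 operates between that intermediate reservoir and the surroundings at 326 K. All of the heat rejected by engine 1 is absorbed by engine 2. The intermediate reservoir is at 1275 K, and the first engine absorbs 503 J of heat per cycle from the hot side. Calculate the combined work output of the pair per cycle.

Two reversible stages in series are equivalent to a single Carnot engine between T_H and T_C, so η_total = 1 − T_C/T_H = 1 − 326.00/1863.00 = 0.8250.
W_total = η_total · Q_H = 0.8250 × 503 = 415 J.

W_total ≈ 415 J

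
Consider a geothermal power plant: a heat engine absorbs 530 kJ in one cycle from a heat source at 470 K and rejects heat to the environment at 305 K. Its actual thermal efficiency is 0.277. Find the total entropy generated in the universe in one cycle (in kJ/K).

W = η·Q_H = 0.277 × 530 = 146.8 kJ, so Q_C = Q_H − W = 383.2 kJ.
Reservoir entropy changes: ΔS_H = −Q_H/T_H = −530/470.00 = -1.128 kJ/K and ΔS_C = +Q_C/T_C = 383.2/305.00 = 1.256 kJ/K.
ΔS_univ = −Q_H/T_H + Q_C/T_C = 0.129 kJ/K (> 0, since η = 0.277 < η_Carnot = 0.351).

ΔS_univ ≈ 0.129 kJ/K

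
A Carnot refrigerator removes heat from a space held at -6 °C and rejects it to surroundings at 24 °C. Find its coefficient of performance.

COP_R ≈ 8.90

T_H = 24 °C → 24 + 273.15 = 297.15 K.
T_C = -6 °C → -6 + 273.15 = 267.15 K.
COP_R = T_C/(T_H − T_C) = 267.15/(297.15 − 267.15) = 8.90.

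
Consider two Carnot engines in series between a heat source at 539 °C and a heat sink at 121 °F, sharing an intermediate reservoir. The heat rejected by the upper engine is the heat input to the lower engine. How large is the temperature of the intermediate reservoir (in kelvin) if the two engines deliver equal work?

T_H = 539 °C → 539 + 273.15 = 812.15 K.
T_C = 121 °F → (121 − 32) × 5/9 = 49.44 °C = 322.59 K.
For reversible stages Q_m = Q_H·(T_m/T_H). Setting W₁ = Q_H(1 − T_m/T_H) equal to W₂ = Q_m(1 − T_C/T_m) = Q_H·(T_m − T_C)/T_H gives T_H − T_m = T_m − T_C, so T_m = (T_H + T_C)/2 = (812.15 + 322.59)/2 = 567 K.

T_m ≈ 567 K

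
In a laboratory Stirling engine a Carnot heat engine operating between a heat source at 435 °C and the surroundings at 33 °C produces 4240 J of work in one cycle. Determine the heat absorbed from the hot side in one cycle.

Q_H ≈ 7470 J

T_H = 435 °C → 435 + 273.15 = 708.15 K.
T_C = 33 °C → 33 + 273.15 = 306.15 K.
Carnot efficiency: η = 1 − T_C/T_H = 1 − 306.15/708.15 = 0.5677.
Q_H = W/η = 4240/0.5677 = 7470 J.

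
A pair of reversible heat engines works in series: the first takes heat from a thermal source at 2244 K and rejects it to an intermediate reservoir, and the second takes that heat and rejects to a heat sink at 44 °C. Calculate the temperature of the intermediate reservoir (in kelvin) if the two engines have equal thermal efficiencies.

T_C = 44 °C → 44 + 273.15 = 317.15 K.
Equal efficiencies require 1 − T_m/T_H = 1 − T_C/T_m, i.e. T_m/T_H = T_C/T_m, so T_m = √(T_H·T_C) = √(2244.00 × 317.15) = 844 K.

T_m ≈ 844 K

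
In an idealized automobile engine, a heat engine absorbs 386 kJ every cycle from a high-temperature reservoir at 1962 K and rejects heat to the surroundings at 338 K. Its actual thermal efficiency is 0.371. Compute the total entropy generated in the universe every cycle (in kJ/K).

ΔS_univ ≈ 0.5216 kJ/K

W = η·Q_H = 0.371 × 386 = 143.2 kJ, so Q_C = Q_H − W = 242.8 kJ.
Entropy balance on the reservoirs: −Q_H/T_H = -0.1967 kJ/K, +Q_C/T_C = 0.7183 kJ/K.
ΔS_univ = −Q_H/T_H + Q_C/T_C = 0.5216 kJ/K (> 0, since η = 0.371 < η_Carnot = 0.828).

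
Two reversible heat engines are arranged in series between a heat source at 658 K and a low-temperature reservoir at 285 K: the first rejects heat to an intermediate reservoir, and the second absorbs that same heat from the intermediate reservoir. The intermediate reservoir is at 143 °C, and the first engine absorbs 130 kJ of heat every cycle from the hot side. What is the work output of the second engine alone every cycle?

W₂ ≈ 25.9 kJ

T_m = 143 °C → 143 + 273.15 = 416.15 K.
Heat entering the second stage: Q_m = Q_H·(T_m/T_H) = 130 × 416.15/658.00 = 82.2 kJ.
Second-stage efficiency η₂ = 1 − T_C/T_m = 1 − 285.00/416.15 = 0.3152, so W₂ = η₂·Q_m = 25.9 kJ.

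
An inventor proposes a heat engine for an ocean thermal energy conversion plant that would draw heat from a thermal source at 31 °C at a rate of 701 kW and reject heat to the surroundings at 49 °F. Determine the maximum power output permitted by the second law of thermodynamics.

T_H = 31 °C → 31 + 273.15 = 304.15 K.
T_C = 49 °F → (49 − 32) × 5/9 = 9.44 °C = 282.59 K.
By the Carnot theorem, η_max = 1 − T_C/T_H = 1 − 282.59/304.15 = 0.0709.
W_max = η_max · Q_H = 0.0709 × 701 = 49.68 kW.

Ẇ_max ≈ 49.68 kW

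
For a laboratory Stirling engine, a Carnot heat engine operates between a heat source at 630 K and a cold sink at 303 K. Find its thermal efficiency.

η ≈ 0.519

η_rev = 1 − T_C/T_H = 1 − 303.00/630.00 = 0.519.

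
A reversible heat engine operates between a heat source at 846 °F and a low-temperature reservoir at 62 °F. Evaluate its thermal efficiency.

η ≈ 0.6005

T_H = 846 °F → (846 − 32) × 5/9 = 452.22 °C = 725.37 K.
T_C = 62 °F → (62 − 32) × 5/9 = 16.67 °C = 289.82 K.
Carnot efficiency: η = 1 − T_C/T_H = 1 − 289.82/725.37 = 0.6005.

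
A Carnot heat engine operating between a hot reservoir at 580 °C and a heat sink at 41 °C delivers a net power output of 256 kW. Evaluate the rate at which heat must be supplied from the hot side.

Q̇_H ≈ 405.2 kW

T_H = 580 °C → 580 + 273.15 = 853.15 K.
T_C = 41 °C → 41 + 273.15 = 314.15 K.
The Carnot efficiency is η = 1 − T_C/T_H = 1 − 314.15/853.15 = 0.6318.
Q_H = W/η = 256/0.6318 = 405.2 kW.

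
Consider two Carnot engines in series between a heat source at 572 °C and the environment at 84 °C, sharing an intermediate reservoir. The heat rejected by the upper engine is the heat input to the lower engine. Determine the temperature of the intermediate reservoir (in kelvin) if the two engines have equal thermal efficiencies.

T_H = 572 °C → 572 + 273.15 = 845.15 K.
T_C = 84 °C → 84 + 273.15 = 357.15 K.
Equal efficiencies require 1 − T_m/T_H = 1 − T_C/T_m, i.e. T_m/T_H = T_C/T_m, so T_m = √(T_H·T_C) = √(845.15 × 357.15) = 549 K.

T_m ≈ 549 K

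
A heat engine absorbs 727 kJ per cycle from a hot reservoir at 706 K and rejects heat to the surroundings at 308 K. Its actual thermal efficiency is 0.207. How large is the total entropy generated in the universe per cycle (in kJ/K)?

ΔS_univ ≈ 0.842 kJ/K

W = η·Q_H = 0.207 × 727 = 150.5 kJ, so Q_C = Q_H − W = 576.5 kJ.
The hot reservoir loses entropy Q_H/T_H = 727/706.00 = 1.030 kJ/K; the cold reservoir gains Q_C/T_C = 576.5/308.00 = 1.872 kJ/K.
ΔS_univ = −Q_H/T_H + Q_C/T_C = 0.842 kJ/K (> 0, since η = 0.207 < η_Carnot = 0.564).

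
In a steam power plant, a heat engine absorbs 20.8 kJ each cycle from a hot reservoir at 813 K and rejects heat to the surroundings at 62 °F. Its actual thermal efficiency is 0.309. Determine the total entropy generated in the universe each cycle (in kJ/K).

T_C = 62 °F → (62 − 32) × 5/9 = 16.67 °C = 289.82 K.
W = η·Q_H = 0.309 × 20.8 = 6.427 kJ, so Q_C = Q_H − W = 14.37 kJ.
The hot reservoir loses entropy Q_H/T_H = 20.8/813.00 = 0.02558 kJ/K; the cold reservoir gains Q_C/T_C = 14.37/289.82 = 0.04959 kJ/K.
ΔS_univ = −Q_H/T_H + Q_C/T_C = 0.02401 kJ/K (> 0, since η = 0.309 < η_Carnot = 0.644).

ΔS_univ ≈ 0.02401 kJ/K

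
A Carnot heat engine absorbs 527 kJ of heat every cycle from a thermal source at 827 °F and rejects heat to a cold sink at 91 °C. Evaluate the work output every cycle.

T_H = 827 °F → (827 − 32) × 5/9 = 441.67 °C = 714.82 K.
T_C = 91 °C → 91 + 273.15 = 364.15 K.
For a reversible engine, η = 1 − T_C/T_H = 1 − 364.15/714.82 = 0.4906.
W = η·Q_H = 0.4906 × 527 = 259 kJ.

W ≈ 259 kJ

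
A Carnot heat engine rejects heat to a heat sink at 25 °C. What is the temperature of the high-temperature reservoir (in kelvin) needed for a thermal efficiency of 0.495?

T_H ≈ 590 K

T_C = 25 °C → 25 + 273.15 = 298.15 K.
From η = 1 − T_C/T_H, solving for T_H gives T_H = T_C/(1 − η) = 298.15/(1 − 0.495) = 590 K.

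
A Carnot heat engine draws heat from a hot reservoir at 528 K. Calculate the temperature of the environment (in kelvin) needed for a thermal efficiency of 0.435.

T_C ≈ 298.3 K

From η = 1 − T_C/T_H, T_C = T_H·(1 − η) = 528.00 × (1 − 0.435) = 298.3 K.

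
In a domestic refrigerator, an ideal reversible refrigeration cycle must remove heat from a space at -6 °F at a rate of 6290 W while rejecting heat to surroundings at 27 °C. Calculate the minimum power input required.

Ẇ_in ≈ 1200 W

T_H = 27 °C → 27 + 273.15 = 300.15 K.
T_C = -6 °F → (-6 − 32) × 5/9 = -21.11 °C = 252.04 K.
For a reversible refrigerator, COP_R = T_C/(T_H − T_C) = 252.04/48.11 = 5.2387.
W = Q_C/COP_R = 6290/5.2387 = 1200 W.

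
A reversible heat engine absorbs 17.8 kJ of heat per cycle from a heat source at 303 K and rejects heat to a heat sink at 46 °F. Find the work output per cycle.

W ≈ 1.30 kJ

T_C = 46 °F → (46 − 32) × 5/9 = 7.78 °C = 280.93 K.
Carnot efficiency: η = 1 − T_C/T_H = 1 − 280.93/303.00 = 0.0728.
W = η·Q_H = 0.0728 × 17.8 = 1.30 kJ.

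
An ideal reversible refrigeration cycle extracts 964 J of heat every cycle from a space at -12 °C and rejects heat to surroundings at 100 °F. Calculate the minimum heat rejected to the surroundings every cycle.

Q_H ≈ 1150 J

T_H = 100 °F → (100 − 32) × 5/9 = 37.78 °C = 310.93 K.
T_C = -12 °C → -12 + 273.15 = 261.15 K.
For a reversible cycle Q_H/Q_C = T_H/T_C, so Q_H = Q_C·T_H/T_C = 964 × 310.93/261.15 = 1150 J.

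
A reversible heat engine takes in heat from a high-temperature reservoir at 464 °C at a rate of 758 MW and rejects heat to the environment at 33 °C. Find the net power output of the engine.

T_H = 464 °C → 464 + 273.15 = 737.15 K.
T_C = 33 °C → 33 + 273.15 = 306.15 K.
Carnot efficiency: η = 1 − T_C/T_H = 1 − 306.15/737.15 = 0.5847.
W = η·Q_H = 0.5847 × 758 = 443.2 MW.

Ẇ ≈ 443.2 MW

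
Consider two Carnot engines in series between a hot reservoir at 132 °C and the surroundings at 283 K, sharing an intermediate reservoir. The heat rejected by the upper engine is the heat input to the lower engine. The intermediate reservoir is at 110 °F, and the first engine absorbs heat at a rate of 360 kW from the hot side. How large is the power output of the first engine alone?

Ẇ₁ ≈ 78.79 kW

T_H = 132 °C → 132 + 273.15 = 405.15 K.
T_m = 110 °F → (110 − 32) × 5/9 = 43.33 °C = 316.48 K.
First-stage efficiency η₁ = 1 − T_m/T_H = 1 − 316.48/405.15 = 0.2188.
W₁ = η₁·Q_H = 0.2188 × 360 = 78.79 kW.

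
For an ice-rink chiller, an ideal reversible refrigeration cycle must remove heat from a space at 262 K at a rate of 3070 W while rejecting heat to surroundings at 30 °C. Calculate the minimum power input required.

T_H = 30 °C → 30 + 273.15 = 303.15 K.
COP_R = T_C/(T_H − T_C) = 262.00/41.15 = 6.3670.
W = Q_C/COP_R = 3070/6.3670 = 482.2 W.

Ẇ_in ≈ 482.2 W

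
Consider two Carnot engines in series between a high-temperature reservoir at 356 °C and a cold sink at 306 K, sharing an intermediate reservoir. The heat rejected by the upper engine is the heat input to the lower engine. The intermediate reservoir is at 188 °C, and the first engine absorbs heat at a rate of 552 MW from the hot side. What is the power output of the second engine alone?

Ẇ₂ ≈ 136 MW

T_H = 356 °C → 356 + 273.15 = 629.15 K.
T_m = 188 °C → 188 + 273.15 = 461.15 K.
Heat entering the second stage: Q_m = Q_H·(T_m/T_H) = 552 × 461.15/629.15 = 405 MW.
Second-stage efficiency η₂ = 1 − T_C/T_m = 1 − 306.00/461.15 = 0.3364, so W₂ = η₂·Q_m = 136 MW.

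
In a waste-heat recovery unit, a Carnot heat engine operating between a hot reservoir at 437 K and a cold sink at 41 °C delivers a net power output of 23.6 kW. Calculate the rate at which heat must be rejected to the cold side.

T_C = 41 °C → 41 + 273.15 = 314.15 K.
η_rev = 1 − T_C/T_H = 1 − 314.15/437.00 = 0.2811.
Since Q_C/Q_H = T_C/T_H and Q_H = W/η, Q_C = W·T_C/(T_H − T_C) = 23.6 × 314.15/122.85 = 60.35 kW.

Q̇_C ≈ 60.35 kW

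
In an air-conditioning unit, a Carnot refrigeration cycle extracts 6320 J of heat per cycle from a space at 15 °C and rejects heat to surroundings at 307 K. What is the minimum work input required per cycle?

W_in ≈ 413 J

T_C = 15 °C → 15 + 273.15 = 288.15 K.
For a reversible refrigerator, COP_R = T_C/(T_H − T_C) = 288.15/18.85 = 15.2865.
W = Q_C/COP_R = 6320/15.2865 = 413 J.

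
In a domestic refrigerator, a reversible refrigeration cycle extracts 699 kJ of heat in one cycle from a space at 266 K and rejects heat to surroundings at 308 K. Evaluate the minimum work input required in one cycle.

W_in ≈ 110 kJ

The reversible coefficient of performance is COP_R = T_C/(T_H − T_C) = 266.00/42.00 = 6.3333.
W = Q_C/COP_R = 699/6.3333 = 110 kJ.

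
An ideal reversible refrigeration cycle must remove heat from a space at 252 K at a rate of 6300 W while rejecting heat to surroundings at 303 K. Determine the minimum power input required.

For a reversible refrigerator, COP_R = T_C/(T_H − T_C) = 252.00/51.00 = 4.9412.
W = Q_C/COP_R = 6300/4.9412 = 1275 W.

Ẇ_in ≈ 1275 W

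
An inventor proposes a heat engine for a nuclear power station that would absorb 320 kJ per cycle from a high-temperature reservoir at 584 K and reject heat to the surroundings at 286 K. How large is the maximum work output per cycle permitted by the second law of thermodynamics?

W_max ≈ 163 kJ

By the Carnot theorem, η_max = 1 − T_C/T_H = 1 − 286.00/584.00 = 0.5103.
W_max = η_max · Q_H = 0.5103 × 320 = 163 kJ.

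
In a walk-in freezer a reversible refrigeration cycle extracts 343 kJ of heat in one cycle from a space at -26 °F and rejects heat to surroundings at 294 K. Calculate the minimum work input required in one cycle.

T_C = -26 °F → (-26 − 32) × 5/9 = -32.22 °C = 240.93 K.
For a reversible refrigerator, COP_R = T_C/(T_H − T_C) = 240.93/53.07 = 4.5396.
W = Q_C/COP_R = 343/4.5396 = 75.6 kJ.

W_in ≈ 75.6 kJ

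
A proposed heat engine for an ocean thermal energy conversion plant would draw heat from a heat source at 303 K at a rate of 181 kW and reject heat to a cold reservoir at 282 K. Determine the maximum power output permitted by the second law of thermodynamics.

No engine can exceed the Carnot limit: η_max = 1 − T_C/T_H = 1 − 282.00/303.00 = 0.0693.
W_max = η_max · Q_H = 0.0693 × 181 = 12.5 kW.

Ẇ_max ≈ 12.5 kW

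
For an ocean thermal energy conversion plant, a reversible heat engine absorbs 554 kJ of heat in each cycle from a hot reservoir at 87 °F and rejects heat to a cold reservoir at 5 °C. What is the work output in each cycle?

W ≈ 46.62 kJ

T_H = 87 °F → (87 − 32) × 5/9 = 30.56 °C = 303.71 K.
T_C = 5 °C → 5 + 273.15 = 278.15 K.
η_rev = 1 − T_C/T_H = 1 − 278.15/303.71 = 0.0841.
W = η·Q_H = 0.0841 × 554 = 46.62 kJ.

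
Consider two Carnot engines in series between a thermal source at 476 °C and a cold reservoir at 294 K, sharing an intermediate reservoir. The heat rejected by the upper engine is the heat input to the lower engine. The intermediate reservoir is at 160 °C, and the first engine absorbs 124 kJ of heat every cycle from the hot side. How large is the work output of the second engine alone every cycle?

T_H = 476 °C → 476 + 273.15 = 749.15 K.
T_m = 160 °C → 160 + 273.15 = 433.15 K.
Heat entering the second stage: Q_m = Q_H·(T_m/T_H) = 124 × 433.15/749.15 = 71.70 kJ.
Second-stage efficiency η₂ = 1 − T_C/T_m = 1 − 294.00/433.15 = 0.3213, so W₂ = η₂·Q_m = 23.03 kJ.

W₂ ≈ 23.03 kJ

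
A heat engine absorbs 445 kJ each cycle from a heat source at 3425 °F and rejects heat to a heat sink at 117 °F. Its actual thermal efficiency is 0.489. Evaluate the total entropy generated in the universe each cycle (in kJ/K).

T_H = 3425 °F → (3425 − 32) × 5/9 = 1885.00 °C = 2158.15 K.
T_C = 117 °F → (117 − 32) × 5/9 = 47.22 °C = 320.37 K.
W = η·Q_H = 0.489 × 445 = 217.6 kJ, so Q_C = Q_H − W = 227.4 kJ.
Reservoir entropy changes: ΔS_H = −Q_H/T_H = −445/2158.15 = -0.2062 kJ/K and ΔS_C = +Q_C/T_C = 227.4/320.37 = 0.7098 kJ/K.
ΔS_univ = −Q_H/T_H + Q_C/T_C = 0.5036 kJ/K (> 0, since η = 0.489 < η_Carnot = 0.852).

ΔS_univ ≈ 0.5036 kJ/K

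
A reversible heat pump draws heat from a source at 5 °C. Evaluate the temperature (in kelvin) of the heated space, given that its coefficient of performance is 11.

T_H ≈ 306 K

T_C = 5 °C → 5 + 273.15 = 278.15 K.
COP_HP = T_H/(T_H − T_C) ⇒ T_H = T_C·COP_HP/(COP_HP − 1) = 278.15 × 11/(11 − 1) = 306 K.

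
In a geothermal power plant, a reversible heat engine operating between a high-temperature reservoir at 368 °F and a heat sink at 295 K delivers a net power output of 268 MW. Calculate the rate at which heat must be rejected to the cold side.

Q̇_C ≈ 480 MW

T_H = 368 °F → (368 − 32) × 5/9 = 186.67 °C = 459.82 K.
Carnot efficiency: η = 1 − T_C/T_H = 1 − 295.00/459.82 = 0.3584.
Since Q_C/Q_H = T_C/T_H and Q_H = W/η, Q_C = W·T_C/(T_H − T_C) = 268 × 295.00/164.82 = 480 MW.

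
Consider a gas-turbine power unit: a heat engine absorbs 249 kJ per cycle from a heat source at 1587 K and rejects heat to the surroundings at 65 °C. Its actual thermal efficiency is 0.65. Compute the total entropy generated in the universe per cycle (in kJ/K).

T_C = 65 °C → 65 + 273.15 = 338.15 K.
W = η·Q_H = 0.65 × 249 = 161.8 kJ, so Q_C = Q_H − W = 87.15 kJ.
Entropy balance on the reservoirs: −Q_H/T_H = -0.1569 kJ/K, +Q_C/T_C = 0.2577 kJ/K.
ΔS_univ = −Q_H/T_H + Q_C/T_C = 0.101 kJ/K (> 0, since η = 0.65 < η_Carnot = 0.787).

ΔS_univ ≈ 0.101 kJ/K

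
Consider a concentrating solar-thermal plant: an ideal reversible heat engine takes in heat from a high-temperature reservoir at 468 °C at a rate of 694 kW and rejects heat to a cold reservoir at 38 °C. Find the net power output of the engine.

Ẇ ≈ 402.6 kW

T_H = 468 °C → 468 + 273.15 = 741.15 K.
T_C = 38 °C → 38 + 273.15 = 311.15 K.
The Carnot efficiency is η = 1 − T_C/T_H = 1 − 311.15/741.15 = 0.5802.
W = η·Q_H = 0.5802 × 694 = 402.6 kW.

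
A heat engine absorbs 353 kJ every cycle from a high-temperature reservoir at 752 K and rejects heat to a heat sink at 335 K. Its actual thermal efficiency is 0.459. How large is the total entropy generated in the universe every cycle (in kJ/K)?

ΔS_univ ≈ 0.101 kJ/K

W = η·Q_H = 0.459 × 353 = 162.0 kJ, so Q_C = Q_H − W = 191.0 kJ.
Reservoir entropy changes: ΔS_H = −Q_H/T_H = −353/752.00 = -0.4694 kJ/K and ΔS_C = +Q_C/T_C = 191.0/335.00 = 0.5701 kJ/K.
ΔS_univ = −Q_H/T_H + Q_C/T_C = 0.101 kJ/K (> 0, since η = 0.459 < η_Carnot = 0.555).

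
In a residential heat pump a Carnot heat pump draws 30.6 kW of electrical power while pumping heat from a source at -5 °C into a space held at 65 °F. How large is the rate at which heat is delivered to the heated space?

T_H = 65 °F → (65 − 32) × 5/9 = 18.33 °C = 291.48 K.
T_C = -5 °C → -5 + 273.15 = 268.15 K.
Reversible heating COP: COP_HP = T_H/(T_H − T_C) = 291.48/23.33 = 12.4921.
Q_H = COP_HP · W = 12.4921 × 30.6 = 382 kW.

Q̇_H ≈ 382 kW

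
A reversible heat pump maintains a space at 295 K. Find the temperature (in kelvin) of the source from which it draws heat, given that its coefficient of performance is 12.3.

T_C ≈ 271 K

COP_HP = T_H/(T_H − T_C) ⇒ T_C = T_H·(COP_HP − 1)/COP_HP = 295.00 × (12.3 − 1)/12.3 = 271 K.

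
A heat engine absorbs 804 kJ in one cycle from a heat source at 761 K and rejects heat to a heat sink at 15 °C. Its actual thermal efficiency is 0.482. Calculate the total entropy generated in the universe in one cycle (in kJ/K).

ΔS_univ ≈ 0.3888 kJ/K

T_C = 15 °C → 15 + 273.15 = 288.15 K.
W = η·Q_H = 0.482 × 804 = 387.5 kJ, so Q_C = Q_H − W = 416.5 kJ.
Entropy balance on the reservoirs: −Q_H/T_H = -1.057 kJ/K, +Q_C/T_C = 1.445 kJ/K.
ΔS_univ = −Q_H/T_H + Q_C/T_C = 0.3888 kJ/K (> 0, since η = 0.482 < η_Carnot = 0.621).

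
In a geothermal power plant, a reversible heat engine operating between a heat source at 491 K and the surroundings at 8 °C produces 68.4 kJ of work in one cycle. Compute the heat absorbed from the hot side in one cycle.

Q_H ≈ 160 kJ

T_C = 8 °C → 8 + 273.15 = 281.15 K.
Since the cycle is reversible, η = 1 − T_C/T_H = 1 − 281.15/491.00 = 0.4274.
Q_H = W/η = 68.4/0.4274 = 160 kJ.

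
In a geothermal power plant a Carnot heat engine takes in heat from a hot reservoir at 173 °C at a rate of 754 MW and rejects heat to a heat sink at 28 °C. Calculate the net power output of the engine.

Ẇ ≈ 245 MW

T_H = 173 °C → 173 + 273.15 = 446.15 K.
T_C = 28 °C → 28 + 273.15 = 301.15 K.
For a reversible engine, η = 1 − T_C/T_H = 1 − 301.15/446.15 = 0.3250.
W = η·Q_H = 0.3250 × 754 = 245 MW.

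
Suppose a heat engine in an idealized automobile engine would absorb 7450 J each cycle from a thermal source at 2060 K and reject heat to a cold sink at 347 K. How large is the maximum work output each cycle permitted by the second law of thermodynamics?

By the Carnot theorem, η_max = 1 − T_C/T_H = 1 − 347.00/2060.00 = 0.8316.
W_max = η_max · Q_H = 0.8316 × 7450 = 6200 J.

W_max ≈ 6200 J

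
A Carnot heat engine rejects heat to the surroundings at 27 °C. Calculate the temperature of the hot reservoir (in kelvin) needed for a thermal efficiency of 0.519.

T_H ≈ 624.0 K

T_C = 27 °C → 27 + 273.15 = 300.15 K.
From η = 1 − T_C/T_H, solving for T_H gives T_H = T_C/(1 − η) = 300.15/(1 − 0.519) = 624.0 K.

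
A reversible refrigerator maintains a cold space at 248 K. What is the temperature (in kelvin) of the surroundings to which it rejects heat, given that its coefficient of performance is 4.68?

COP_R = T_C/(T_H − T_C) ⇒ T_H = T_C·(1 + 1/COP_R) = 248.00 × (1 + 1/4.68) = 301 K.

T_H ≈ 301 K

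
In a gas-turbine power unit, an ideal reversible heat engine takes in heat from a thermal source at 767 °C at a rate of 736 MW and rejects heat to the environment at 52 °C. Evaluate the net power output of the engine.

T_H = 767 °C → 767 + 273.15 = 1040.15 K.
T_C = 52 °C → 52 + 273.15 = 325.15 K.
Carnot efficiency: η = 1 − T_C/T_H = 1 − 325.15/1040.15 = 0.6874.
W = η·Q_H = 0.6874 × 736 = 506 MW.

Ẇ ≈ 506 MW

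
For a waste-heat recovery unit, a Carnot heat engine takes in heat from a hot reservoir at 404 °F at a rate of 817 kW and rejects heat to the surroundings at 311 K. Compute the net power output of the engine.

T_H = 404 °F → (404 − 32) × 5/9 = 206.67 °C = 479.82 K.
Carnot efficiency: η = 1 − T_C/T_H = 1 − 311.00/479.82 = 0.3518.
W = η·Q_H = 0.3518 × 817 = 287 kW.

Ẇ ≈ 287 kW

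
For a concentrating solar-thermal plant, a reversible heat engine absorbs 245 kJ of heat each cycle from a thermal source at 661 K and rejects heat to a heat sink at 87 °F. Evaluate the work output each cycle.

T_C = 87 °F → (87 − 32) × 5/9 = 30.56 °C = 303.71 K.
Carnot efficiency: η = 1 − T_C/T_H = 1 − 303.71/661.00 = 0.5405.
W = η·Q_H = 0.5405 × 245 = 132.4 kJ.

W ≈ 132.4 kJ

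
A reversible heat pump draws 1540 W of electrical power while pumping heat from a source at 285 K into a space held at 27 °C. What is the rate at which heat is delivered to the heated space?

Q̇_H ≈ 30500 W

T_H = 27 °C → 27 + 273.15 = 300.15 K.
The Carnot heat-pump COP is COP_HP = T_H/(T_H − T_C) = 300.15/15.15 = 19.8119.
Q_H = COP_HP · W = 19.8119 × 1540 = 30500 W.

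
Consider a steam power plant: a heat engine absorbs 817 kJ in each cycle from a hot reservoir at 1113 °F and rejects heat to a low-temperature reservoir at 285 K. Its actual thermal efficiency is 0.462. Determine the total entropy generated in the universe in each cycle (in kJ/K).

T_H = 1113 °F → (1113 − 32) × 5/9 = 600.56 °C = 873.71 K.
W = η·Q_H = 0.462 × 817 = 377.5 kJ, so Q_C = Q_H − W = 439.5 kJ.
The hot reservoir loses entropy Q_H/T_H = 817/873.71 = 0.9351 kJ/K; the cold reservoir gains Q_C/T_C = 439.5/285.00 = 1.542 kJ/K.
ΔS_univ = −Q_H/T_H + Q_C/T_C = 0.607 kJ/K (> 0, since η = 0.462 < η_Carnot = 0.674).

ΔS_univ ≈ 0.607 kJ/K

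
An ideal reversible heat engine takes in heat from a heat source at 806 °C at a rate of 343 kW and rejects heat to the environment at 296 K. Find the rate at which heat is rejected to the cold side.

Q̇_C ≈ 94.1 kW

T_H = 806 °C → 806 + 273.15 = 1079.15 K.
For a reversible engine, η = 1 − T_C/T_H = 1 − 296.00/1079.15 = 0.7257.
For a reversible cycle Q_C/Q_H = T_C/T_H, so Q_C = 343 × 296.00/1079.15 = 94.1 kW.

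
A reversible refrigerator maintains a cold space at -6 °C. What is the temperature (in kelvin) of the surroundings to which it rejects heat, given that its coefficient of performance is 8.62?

T_C = -6 °C → -6 + 273.15 = 267.15 K.
COP_R = T_C/(T_H − T_C) ⇒ T_H = T_C·(1 + 1/COP_R) = 267.15 × (1 + 1/8.62) = 298.1 K.

T_H ≈ 298.1 K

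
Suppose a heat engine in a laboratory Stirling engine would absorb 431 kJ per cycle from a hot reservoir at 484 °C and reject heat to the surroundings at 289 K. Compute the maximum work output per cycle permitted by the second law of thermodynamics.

W_max ≈ 266.5 kJ

T_H = 484 °C → 484 + 273.15 = 757.15 K.
The upper bound on efficiency is η_max = 1 − T_C/T_H = 1 − 289.00/757.15 = 0.6183.
W_max = η_max · Q_H = 0.6183 × 431 = 266.5 kJ.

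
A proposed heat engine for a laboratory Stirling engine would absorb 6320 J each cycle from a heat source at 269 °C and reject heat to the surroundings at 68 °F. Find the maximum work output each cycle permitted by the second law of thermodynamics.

T_H = 269 °C → 269 + 273.15 = 542.15 K.
T_C = 68 °F → (68 − 32) × 5/9 = 20.00 °C = 293.15 K.
No engine can exceed the Carnot limit: η_max = 1 − T_C/T_H = 1 − 293.15/542.15 = 0.4593.
W_max = η_max · Q_H = 0.4593 × 6320 = 2900 J.

W_max ≈ 2900 J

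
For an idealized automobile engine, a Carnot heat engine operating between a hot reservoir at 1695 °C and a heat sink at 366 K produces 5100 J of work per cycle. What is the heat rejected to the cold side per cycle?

T_H = 1695 °C → 1695 + 273.15 = 1968.15 K.
Since the cycle is reversible, η = 1 − T_C/T_H = 1 − 366.00/1968.15 = 0.8140.
Since Q_C/Q_H = T_C/T_H and Q_H = W/η, Q_C = W·T_C/(T_H − T_C) = 5100 × 366.00/1602.15 = 1170 J.

Q_C ≈ 1170 J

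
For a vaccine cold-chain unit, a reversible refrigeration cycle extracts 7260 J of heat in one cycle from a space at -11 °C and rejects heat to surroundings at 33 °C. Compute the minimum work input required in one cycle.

W_in ≈ 1220 J

T_H = 33 °C → 33 + 273.15 = 306.15 K.
T_C = -11 °C → -11 + 273.15 = 262.15 K.
COP_R = T_C/(T_H − T_C) = 262.15/44.00 = 5.9580.
W = Q_C/COP_R = 7260/5.9580 = 1220 J.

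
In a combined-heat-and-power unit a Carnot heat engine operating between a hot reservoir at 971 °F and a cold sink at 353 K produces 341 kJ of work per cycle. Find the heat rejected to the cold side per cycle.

Q_C ≈ 272.5 kJ

T_H = 971 °F → (971 − 32) × 5/9 = 521.67 °C = 794.82 K.
The Carnot efficiency is η = 1 − T_C/T_H = 1 − 353.00/794.82 = 0.5559.
Since Q_C/Q_H = T_C/T_H and Q_H = W/η, Q_C = W·T_C/(T_H − T_C) = 341 × 353.00/441.82 = 272.5 kJ.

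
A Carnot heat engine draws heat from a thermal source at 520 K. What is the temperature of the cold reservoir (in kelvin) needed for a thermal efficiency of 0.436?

From η = 1 − T_C/T_H, T_C = T_H·(1 − η) = 520.00 × (1 − 0.436) = 293 K.

T_C ≈ 293 K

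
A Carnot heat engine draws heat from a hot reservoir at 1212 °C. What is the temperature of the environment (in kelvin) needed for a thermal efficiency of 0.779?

T_H = 1212 °C → 1212 + 273.15 = 1485.15 K.
From η = 1 − T_C/T_H, T_C = T_H·(1 − η) = 1485.15 × (1 − 0.779) = 328 K.

T_C ≈ 328 K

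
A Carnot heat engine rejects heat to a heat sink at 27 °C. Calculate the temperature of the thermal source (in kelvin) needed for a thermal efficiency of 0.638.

T_H ≈ 829 K

T_C = 27 °C → 27 + 273.15 = 300.15 K.
From η = 1 − T_C/T_H, solving for T_H gives T_H = T_C/(1 − η) = 300.15/(1 − 0.638) = 829 K.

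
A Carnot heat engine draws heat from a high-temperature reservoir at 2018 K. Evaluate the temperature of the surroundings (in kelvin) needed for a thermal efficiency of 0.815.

T_C ≈ 373 K

From η = 1 − T_C/T_H, T_C = T_H·(1 − η) = 2018.00 × (1 − 0.815) = 373 K.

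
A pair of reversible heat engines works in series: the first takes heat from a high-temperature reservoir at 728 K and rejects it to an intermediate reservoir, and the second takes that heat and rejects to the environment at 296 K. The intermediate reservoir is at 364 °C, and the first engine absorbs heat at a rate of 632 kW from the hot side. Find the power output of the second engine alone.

T_m = 364 °C → 364 + 273.15 = 637.15 K.
Heat entering the second stage: Q_m = Q_H·(T_m/T_H) = 632 × 637.15/728.00 = 553 kW.
Second-stage efficiency η₂ = 1 − T_C/T_m = 1 − 296.00/637.15 = 0.5354, so W₂ = η₂·Q_m = 296 kW.

Ẇ₂ ≈ 296 kW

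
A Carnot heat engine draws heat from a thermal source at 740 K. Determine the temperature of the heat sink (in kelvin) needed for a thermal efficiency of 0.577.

T_C ≈ 313 K

From η = 1 − T_C/T_H, T_C = T_H·(1 − η) = 740.00 × (1 − 0.577) = 313 K.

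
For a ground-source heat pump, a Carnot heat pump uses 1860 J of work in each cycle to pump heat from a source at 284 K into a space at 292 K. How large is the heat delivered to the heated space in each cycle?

COP_HP = T_H/(T_H − T_C) = 292.00/8.00 = 36.5000.
Q_H = COP_HP · W = 36.5000 × 1860 = 67900 J.

Q_H ≈ 67900 J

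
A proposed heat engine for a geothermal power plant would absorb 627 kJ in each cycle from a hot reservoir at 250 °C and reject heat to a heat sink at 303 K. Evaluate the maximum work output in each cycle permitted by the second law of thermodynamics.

T_H = 250 °C → 250 + 273.15 = 523.15 K.
The second-law ceiling is the Carnot efficiency, η_max = 1 − T_C/T_H = 1 − 303.00/523.15 = 0.4208.
W_max = η_max · Q_H = 0.4208 × 627 = 263.9 kJ.

W_max ≈ 263.9 kJ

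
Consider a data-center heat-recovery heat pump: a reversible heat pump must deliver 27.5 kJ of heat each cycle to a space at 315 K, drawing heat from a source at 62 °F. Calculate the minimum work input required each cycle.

W_in ≈ 2.20 kJ

T_C = 62 °F → (62 − 32) × 5/9 = 16.67 °C = 289.82 K.
For a reversible heat pump, COP_HP = T_H/(T_H − T_C) = 315.00/25.18 = 12.5083.
W = Q_H/COP_HP = 27.5/12.5083 = 2.20 kJ.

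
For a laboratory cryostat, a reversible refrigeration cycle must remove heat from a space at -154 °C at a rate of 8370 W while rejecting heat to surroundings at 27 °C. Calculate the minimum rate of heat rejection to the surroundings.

Q̇_H ≈ 21080 W

T_H = 27 °C → 27 + 273.15 = 300.15 K.
T_C = -154 °C → -154 + 273.15 = 119.15 K.
For a reversible cycle Q_H/Q_C = T_H/T_C, so Q_H = Q_C·T_H/T_C = 8370 × 300.15/119.15 = 21080 W.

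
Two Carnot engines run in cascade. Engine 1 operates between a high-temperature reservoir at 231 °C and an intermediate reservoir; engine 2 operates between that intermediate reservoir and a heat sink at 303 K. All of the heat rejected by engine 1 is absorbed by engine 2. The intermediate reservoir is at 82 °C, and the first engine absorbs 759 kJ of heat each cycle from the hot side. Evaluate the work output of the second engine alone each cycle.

W₂ ≈ 78.5 kJ

T_H = 231 °C → 231 + 273.15 = 504.15 K.
T_m = 82 °C → 82 + 273.15 = 355.15 K.
Heat entering the second stage: Q_m = Q_H·(T_m/T_H) = 759 × 355.15/504.15 = 535 kJ.
Second-stage efficiency η₂ = 1 − T_C/T_m = 1 − 303.00/355.15 = 0.1468, so W₂ = η₂·Q_m = 78.5 kJ.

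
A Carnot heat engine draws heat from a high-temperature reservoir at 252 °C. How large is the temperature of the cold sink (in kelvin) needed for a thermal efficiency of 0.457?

T_C ≈ 285 K

T_H = 252 °C → 252 + 273.15 = 525.15 K.
From η = 1 − T_C/T_H, T_C = T_H·(1 − η) = 525.15 × (1 − 0.457) = 285 K.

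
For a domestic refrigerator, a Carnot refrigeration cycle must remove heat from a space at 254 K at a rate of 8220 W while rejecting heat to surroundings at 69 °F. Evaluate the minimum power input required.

Ẇ_in ≈ 1280 W

T_H = 69 °F → (69 − 32) × 5/9 = 20.56 °C = 293.71 K.
Carnot COP: COP_R = T_C/(T_H − T_C) = 254.00/39.71 = 6.3971.
W = Q_C/COP_R = 8220/6.3971 = 1280 W.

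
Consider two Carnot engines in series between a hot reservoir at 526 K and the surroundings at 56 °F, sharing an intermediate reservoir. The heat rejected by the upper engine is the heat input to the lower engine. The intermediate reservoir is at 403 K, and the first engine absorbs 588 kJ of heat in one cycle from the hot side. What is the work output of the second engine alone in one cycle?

T_C = 56 °F → (56 − 32) × 5/9 = 13.33 °C = 286.48 K.
Heat entering the second stage: Q_m = Q_H·(T_m/T_H) = 588 × 403.00/526.00 = 450.5 kJ.
Second-stage efficiency η₂ = 1 − T_C/T_m = 1 − 286.48/403.00 = 0.2891, so W₂ = η₂·Q_m = 130.3 kJ.

W₂ ≈ 130.3 kJ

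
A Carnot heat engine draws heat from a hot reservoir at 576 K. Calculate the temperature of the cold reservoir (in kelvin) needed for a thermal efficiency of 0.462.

From η = 1 − T_C/T_H, T_C = T_H·(1 − η) = 576.00 × (1 − 0.462) = 310 K.

T_C ≈ 310 K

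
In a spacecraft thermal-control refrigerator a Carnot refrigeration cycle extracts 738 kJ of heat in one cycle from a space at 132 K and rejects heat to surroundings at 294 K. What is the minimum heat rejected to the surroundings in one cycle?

For a reversible cycle Q_H/Q_C = T_H/T_C, so Q_H = Q_C·T_H/T_C = 738 × 294.00/132.00 = 1640 kJ.

Q_H ≈ 1640 kJ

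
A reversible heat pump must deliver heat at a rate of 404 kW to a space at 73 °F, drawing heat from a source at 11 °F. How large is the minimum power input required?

Ẇ_in ≈ 47.0 kW

T_H = 73 °F → (73 − 32) × 5/9 = 22.78 °C = 295.93 K.
T_C = 11 °F → (11 − 32) × 5/9 = -11.67 °C = 261.48 K.
For a reversible heat pump, COP_HP = T_H/(T_H − T_C) = 295.93/34.44 = 8.5915.
W = Q_H/COP_HP = 404/8.5915 = 47.0 kW.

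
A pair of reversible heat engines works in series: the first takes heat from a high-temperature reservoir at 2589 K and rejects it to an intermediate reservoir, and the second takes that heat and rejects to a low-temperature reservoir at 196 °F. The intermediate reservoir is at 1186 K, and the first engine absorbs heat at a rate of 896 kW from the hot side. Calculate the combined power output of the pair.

Ẇ_total ≈ 770 kW

T_C = 196 °F → (196 − 32) × 5/9 = 91.11 °C = 364.26 K.
Two reversible stages in series are equivalent to a single Carnot engine between T_H and T_C, so η_total = 1 − T_C/T_H = 1 − 364.26/2589.00 = 0.8593.
W_total = η_total · Q_H = 0.8593 × 896 = 770 kW.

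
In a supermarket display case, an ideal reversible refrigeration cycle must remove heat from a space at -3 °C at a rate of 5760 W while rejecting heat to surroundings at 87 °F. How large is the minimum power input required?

Ẇ_in ≈ 715 W

T_H = 87 °F → (87 − 32) × 5/9 = 30.56 °C = 303.71 K.
T_C = -3 °C → -3 + 273.15 = 270.15 K.
Carnot COP: COP_R = T_C/(T_H − T_C) = 270.15/33.56 = 8.0508.
W = Q_C/COP_R = 5760/8.0508 = 715 W.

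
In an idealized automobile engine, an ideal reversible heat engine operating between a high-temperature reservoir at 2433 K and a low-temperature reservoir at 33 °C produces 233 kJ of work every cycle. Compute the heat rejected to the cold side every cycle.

T_C = 33 °C → 33 + 273.15 = 306.15 K.
For a reversible engine, η = 1 − T_C/T_H = 1 − 306.15/2433.00 = 0.8742.
Since Q_C/Q_H = T_C/T_H and Q_H = W/η, Q_C = W·T_C/(T_H − T_C) = 233 × 306.15/2126.85 = 33.5 kJ.

Q_C ≈ 33.5 kJ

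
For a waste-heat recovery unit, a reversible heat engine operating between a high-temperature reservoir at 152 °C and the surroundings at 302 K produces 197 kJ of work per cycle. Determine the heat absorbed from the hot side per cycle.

T_H = 152 °C → 152 + 273.15 = 425.15 K.
Since the cycle is reversible, η = 1 − T_C/T_H = 1 − 302.00/425.15 = 0.2897.
Q_H = W/η = 197/0.2897 = 680.1 kJ.

Q_H ≈ 680.1 kJ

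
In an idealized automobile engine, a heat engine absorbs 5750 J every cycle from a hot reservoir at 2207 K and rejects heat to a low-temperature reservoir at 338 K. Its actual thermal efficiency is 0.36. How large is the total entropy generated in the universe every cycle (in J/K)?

ΔS_univ ≈ 8.282 J/K

W = η·Q_H = 0.36 × 5750 = 2070 J, so Q_C = Q_H − W = 3680 J.
The hot reservoir loses entropy Q_H/T_H = 5750/2207.00 = 2.605 J/K; the cold reservoir gains Q_C/T_C = 3680/338.00 = 10.89 J/K.
ΔS_univ = −Q_H/T_H + Q_C/T_C = 8.282 J/K (> 0, since η = 0.36 < η_Carnot = 0.847).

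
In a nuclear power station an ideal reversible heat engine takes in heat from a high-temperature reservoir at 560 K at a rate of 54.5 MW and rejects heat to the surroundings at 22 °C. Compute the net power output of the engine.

Ẇ ≈ 25.8 MW

T_C = 22 °C → 22 + 273.15 = 295.15 K.
η_rev = 1 − T_C/T_H = 1 − 295.15/560.00 = 0.4729.
W = η·Q_H = 0.4729 × 54.5 = 25.8 MW.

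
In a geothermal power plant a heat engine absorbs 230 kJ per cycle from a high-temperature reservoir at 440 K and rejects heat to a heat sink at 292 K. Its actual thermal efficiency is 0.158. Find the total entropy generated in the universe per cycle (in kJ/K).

ΔS_univ ≈ 0.140 kJ/K

W = η·Q_H = 0.158 × 230 = 36.34 kJ, so Q_C = Q_H − W = 193.7 kJ.
Reservoir entropy changes: ΔS_H = −Q_H/T_H = −230/440.00 = -0.5227 kJ/K and ΔS_C = +Q_C/T_C = 193.7/292.00 = 0.6632 kJ/K.
ΔS_univ = −Q_H/T_H + Q_C/T_C = 0.140 kJ/K (> 0, since η = 0.158 < η_Carnot = 0.336).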